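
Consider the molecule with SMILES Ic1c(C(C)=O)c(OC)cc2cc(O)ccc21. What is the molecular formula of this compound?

C13H11IO3

Walk through each heavy atom and fill implicit hydrogens from standard valence (C 4, N 3, O 2, S 2, halogen 1); for lowercase aromatic atoms, an aromatic c carries 1 H when it has two neighbours and 0 H with three, and aromatic n carries 0 H:
  atom 1: I (halogen, monovalent) → 0 H
  atom 2: aromatic c, 3 neighbours → 0 H
  atom 3: aromatic c, 3 neighbours → 0 H
  atom 4: C, bond orders sum to 4 (valence 4) → 0 H
  atom 5: C, bond orders sum to 1 (valence 4) → 3 H
  atom 6: O, bond orders sum to 2 (valence 2) → 0 H
  atom 7: aromatic c, 3 neighbours → 0 H
  atom 8: O, bond orders sum to 2 (valence 2) → 0 H
  atom 9: C, bond orders sum to 1 (valence 4) → 3 H
  atom 10: aromatic c, 2 neighbours → 1 H
  atom 11: aromatic c, 3 neighbours → 0 H
  atom 12: aromatic c, 2 neighbours → 1 H
  atom 13: aromatic c, 3 neighbours → 0 H
  atom 14: O, bond orders sum to 1 (valence 2) → 1 H
  atom 15: aromatic c, 2 neighbours → 1 H
  atom 16: aromatic c, 2 neighbours → 1 H
  atom 17: aromatic c, 3 neighbours → 0 H
Totals → C:13, H:11, I:1, O:3.
In Hill order: C13H11IO3.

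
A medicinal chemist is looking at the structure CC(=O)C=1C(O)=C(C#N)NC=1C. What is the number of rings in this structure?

In SMILES, each pair of matching ring-closure digits denotes one ring-closing bond; the number of such bonds equals the number of independent rings.
Ring-closure bonds here: 1.

1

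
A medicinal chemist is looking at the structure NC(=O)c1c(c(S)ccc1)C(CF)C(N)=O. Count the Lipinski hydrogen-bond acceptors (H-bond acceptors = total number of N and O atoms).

N atoms: 2; O atoms: 2.
Lipinski HBA = 2 + 2 = 4.

4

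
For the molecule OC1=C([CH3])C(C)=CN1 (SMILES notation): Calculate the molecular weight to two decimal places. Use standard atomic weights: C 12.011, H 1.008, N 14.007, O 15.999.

111.14 g/mol

First, the molecular formula is C6H9NO (counting implicit H from valence).
  C: 6 × 12.011 = 72.066
  H: 9 × 1.008 = 9.072
  N: 1 × 14.007 = 14.007
  O: 1 × 15.999 = 15.999
Sum: 6×12.011 + 9×1.008 + 1×14.007 + 1×15.999 = 111.144 → 111.14 g/mol.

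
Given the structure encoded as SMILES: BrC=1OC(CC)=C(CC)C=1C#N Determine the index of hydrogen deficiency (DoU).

5

Degree of unsaturation = (number of rings) + (number of π bonds).
Ring closures in the SMILES: 1.
π bonds: 2 double bonds (each 1 DoU), 1 triple bond (each 2 DoU) → 4 DoU from unsaturation.
Total DoU = 1 + 4 = 5.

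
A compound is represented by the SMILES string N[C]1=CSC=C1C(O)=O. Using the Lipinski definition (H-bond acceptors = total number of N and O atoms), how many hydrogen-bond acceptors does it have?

3

N atoms: 1; O atoms: 2.
Lipinski HBA = 1 + 2 = 3.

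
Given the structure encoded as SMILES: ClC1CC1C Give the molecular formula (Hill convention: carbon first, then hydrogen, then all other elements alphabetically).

C4H7Cl

Walk through each heavy atom and fill implicit hydrogens from standard valence (C 4, N 3, O 2, S 2, halogen 1):
  atom 1: Cl (halogen, monovalent) → 0 H
  atom 2: C, bond orders sum to 3 (valence 4) → 1 H
  atom 3: C, bond orders sum to 2 (valence 4) → 2 H
  atom 4: C, bond orders sum to 3 (valence 4) → 1 H
  atom 5: C, bond orders sum to 1 (valence 4) → 3 H
Totals → C:4, H:7, Cl:1.
In Hill order: C4H7Cl.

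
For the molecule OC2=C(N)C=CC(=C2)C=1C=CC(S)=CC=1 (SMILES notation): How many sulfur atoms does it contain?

Scan the SMILES for S atoms (remember two-letter symbols like Cl and Br are single atoms).
Sulfur count: 1.

1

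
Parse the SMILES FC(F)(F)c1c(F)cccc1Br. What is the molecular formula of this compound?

C7H3BrF4

Walk through each heavy atom and fill implicit hydrogens from standard valence (C 4, N 3, O 2, S 2, halogen 1); for lowercase aromatic atoms, an aromatic c carries 1 H when it has two neighbours and 0 H with three, and aromatic n carries 0 H:
  atom 1: F (halogen, monovalent) → 0 H
  atom 2: C, bond orders sum to 4 (valence 4) → 0 H
  atom 3: F (halogen, monovalent) → 0 H
  atom 4: F (halogen, monovalent) → 0 H
  atom 5: aromatic c, 3 neighbours → 0 H
  atom 6: aromatic c, 3 neighbours → 0 H
  atom 7: F (halogen, monovalent) → 0 H
  atom 8: aromatic c, 2 neighbours → 1 H
  atom 9: aromatic c, 2 neighbours → 1 H
  atom 10: aromatic c, 2 neighbours → 1 H
  atom 11: aromatic c, 3 neighbours → 0 H
  atom 12: Br (halogen, monovalent) → 0 H
Totals → C:7, H:3, Br:1, F:4.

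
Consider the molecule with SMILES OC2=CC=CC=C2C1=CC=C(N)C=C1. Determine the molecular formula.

Walk through each heavy atom and fill implicit hydrogens from standard valence (C 4, N 3, O 2, S 2, halogen 1):
  atom 1: O, bond orders sum to 1 (valence 2) → 1 H
  atom 2: C, bond orders sum to 4 (valence 4) → 0 H
  atom 3: C, bond orders sum to 3 (valence 4) → 1 H
  atom 4: C, bond orders sum to 3 (valence 4) → 1 H
  atom 5: C, bond orders sum to 3 (valence 4) → 1 H
  atom 6: C, bond orders sum to 3 (valence 4) → 1 H
  atom 7: C, bond orders sum to 4 (valence 4) → 0 H
  atom 8: C, bond orders sum to 4 (valence 4) → 0 H
  atom 9: C, bond orders sum to 3 (valence 4) → 1 H
  atom 10: C, bond orders sum to 3 (valence 4) → 1 H
  atom 11: C, bond orders sum to 4 (valence 4) → 0 H
  atom 12: N, bond orders sum to 1 (valence 3) → 2 H
  atom 13: C, bond orders sum to 3 (valence 4) → 1 H
  atom 14: C, bond orders sum to 3 (valence 4) → 1 H
Totals → C:12, H:11, N:1, O:1.

C12H11NO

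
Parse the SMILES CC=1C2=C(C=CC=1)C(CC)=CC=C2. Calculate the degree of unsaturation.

Molecular formula: C13H14.
DoU = (2C + 2 + N − H − X) / 2, where X is the halogen count and O/S are ignored.
    = (2·13 + 2 + 0 − 14 − 0) / 2 = 14 / 2 = 7.

7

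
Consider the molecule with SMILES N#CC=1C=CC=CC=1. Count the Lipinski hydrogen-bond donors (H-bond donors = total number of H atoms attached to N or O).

Donors: find every N or O and count the H atoms it carries.
  atom 1 (N): bond orders sum to 3 → 0 H
Lipinski HBD = 0.

0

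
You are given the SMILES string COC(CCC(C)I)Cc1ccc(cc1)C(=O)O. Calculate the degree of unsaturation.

5

Molecular formula: C14H19IO3.
DoU = (2C + 2 + N − H − X) / 2, where X is the halogen count and O/S are ignored.
    = (2·14 + 2 + 0 − 19 − 1) / 2 = 10 / 2 = 5.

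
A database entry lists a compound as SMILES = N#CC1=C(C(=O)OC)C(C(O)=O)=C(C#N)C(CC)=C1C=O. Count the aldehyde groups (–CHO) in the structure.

1

The aldehyde motif appears at heavy-atom position 20 in the SMILES.
Other groups present: 1 carboxylic acid, 1 ester, 2 nitrile.
Aldehyde count: 1.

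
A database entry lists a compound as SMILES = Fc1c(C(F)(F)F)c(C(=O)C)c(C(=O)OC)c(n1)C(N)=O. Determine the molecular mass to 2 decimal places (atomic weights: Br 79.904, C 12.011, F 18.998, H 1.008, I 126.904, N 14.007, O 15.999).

308.19 g/mol

First, the molecular formula is C11H8F4N2O4 (counting implicit H from valence).
  C: 11 × 12.011 = 132.121
  F: 4 × 18.998 = 75.992
  H: 8 × 1.008 = 8.064
  N: 2 × 14.007 = 28.014
  O: 4 × 15.999 = 63.996
Sum: 11×12.011 + 4×18.998 + 8×1.008 + 2×14.007 + 4×15.999 = 308.187 → 308.19 g/mol.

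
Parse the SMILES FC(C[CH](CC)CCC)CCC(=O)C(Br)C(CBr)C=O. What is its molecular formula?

Walk through each heavy atom and fill implicit hydrogens from standard valence (C 4, N 3, O 2, S 2, halogen 1):
  atom 1: F (halogen, monovalent) → 0 H
  atom 2: C, bond orders sum to 3 (valence 4) → 1 H
  atom 3: C, bond orders sum to 2 (valence 4) → 2 H
  atom 4: C with explicit H count 1
  atom 5: C, bond orders sum to 2 (valence 4) → 2 H
  atom 6: C, bond orders sum to 1 (valence 4) → 3 H
  atom 7: C, bond orders sum to 2 (valence 4) → 2 H
  atom 8: C, bond orders sum to 2 (valence 4) → 2 H
  atom 9: C, bond orders sum to 1 (valence 4) → 3 H
  atom 10: C, bond orders sum to 2 (valence 4) → 2 H
  atom 11: C, bond orders sum to 2 (valence 4) → 2 H
  atom 12: C, bond orders sum to 4 (valence 4) → 0 H
  atom 13: O, bond orders sum to 2 (valence 2) → 0 H
  atom 14: C, bond orders sum to 3 (valence 4) → 1 H
  atom 15: Br (halogen, monovalent) → 0 H
  atom 16: C, bond orders sum to 3 (valence 4) → 1 H
  atom 17: C, bond orders sum to 2 (valence 4) → 2 H
  atom 18: Br (halogen, monovalent) → 0 H
  atom 19: C, bond orders sum to 3 (valence 4) → 1 H
  atom 20: O, bond orders sum to 2 (valence 2) → 0 H
Totals → C:15, H:25, Br:2, F:1, O:2.

C15H25Br2FO2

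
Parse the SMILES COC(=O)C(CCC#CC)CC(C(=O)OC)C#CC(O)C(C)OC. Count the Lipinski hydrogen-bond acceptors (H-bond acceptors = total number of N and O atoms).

6

N atoms: 0; O atoms: 6.
Lipinski HBA = 0 + 6 = 6.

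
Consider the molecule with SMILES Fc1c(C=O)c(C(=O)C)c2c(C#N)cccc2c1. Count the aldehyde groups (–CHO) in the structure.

The aldehyde motif appears at heavy-atom position 4 in the SMILES.
Other groups present: 1 ketone, 1 nitrile.
Aldehyde count: 1.

1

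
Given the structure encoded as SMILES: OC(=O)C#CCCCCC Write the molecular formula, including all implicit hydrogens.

Walk through each heavy atom and fill implicit hydrogens from standard valence (C 4, N 3, O 2, S 2, halogen 1):
  atom 1: O, bond orders sum to 1 (valence 2) → 1 H
  atom 2: C, bond orders sum to 4 (valence 4) → 0 H
  atom 3: O, bond orders sum to 2 (valence 2) → 0 H
  atom 4: C, bond orders sum to 4 (valence 4) → 0 H
  atom 5: C, bond orders sum to 4 (valence 4) → 0 H
  atom 6: C, bond orders sum to 2 (valence 4) → 2 H
  atom 7: C, bond orders sum to 2 (valence 4) → 2 H
  atom 8: C, bond orders sum to 2 (valence 4) → 2 H
  atom 9: C, bond orders sum to 2 (valence 4) → 2 H
  atom 10: C, bond orders sum to 1 (valence 4) → 3 H
Totals → C:8, H:12, O:2.
In Hill order: C8H12O2.

C8H12O2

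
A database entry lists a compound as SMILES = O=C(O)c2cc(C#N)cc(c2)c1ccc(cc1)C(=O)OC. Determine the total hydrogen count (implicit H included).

11

Walk through each heavy atom and fill implicit hydrogens from standard valence (C 4, N 3, O 2, S 2, halogen 1); for lowercase aromatic atoms, an aromatic c carries 1 H when it has two neighbours and 0 H with three, and aromatic n carries 0 H:
  atom 1: O, bond orders sum to 2 (valence 2) → 0 H
  atom 2: C, bond orders sum to 4 (valence 4) → 0 H
  atom 3: O, bond orders sum to 1 (valence 2) → 1 H
  atom 4: aromatic c, 3 neighbours → 0 H
  atom 5: aromatic c, 2 neighbours → 1 H
  atom 6: aromatic c, 3 neighbours → 0 H
  atom 7: C, bond orders sum to 4 (valence 4) → 0 H
  atom 8: N, bond orders sum to 3 (valence 3) → 0 H
  atom 9: aromatic c, 2 neighbours → 1 H
  atom 10: aromatic c, 3 neighbours → 0 H
  atom 11: aromatic c, 2 neighbours → 1 H
  atom 12: aromatic c, 3 neighbours → 0 H
  atom 13: aromatic c, 2 neighbours → 1 H
  atom 14: aromatic c, 2 neighbours → 1 H
  atom 15: aromatic c, 3 neighbours → 0 H
  atom 16: aromatic c, 2 neighbours → 1 H
  atom 17: aromatic c, 2 neighbours → 1 H
  atom 18: C, bond orders sum to 4 (valence 4) → 0 H
  atom 19: O, bond orders sum to 2 (valence 2) → 0 H
  atom 20: O, bond orders sum to 2 (valence 2) → 0 H
  atom 21: C, bond orders sum to 1 (valence 4) → 3 H
Total hydrogens: 11.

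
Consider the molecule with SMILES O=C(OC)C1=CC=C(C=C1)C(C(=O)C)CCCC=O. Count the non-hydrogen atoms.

Every atom symbol written in the SMILES (organic subset) is one heavy atom; implicit H are not written.
Heavy atoms by element → C:15, O:4.
Total: 19.

19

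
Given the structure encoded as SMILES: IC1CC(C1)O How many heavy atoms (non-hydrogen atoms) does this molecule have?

Every atom symbol written in the SMILES (organic subset) is one heavy atom; implicit H are not written.
Heavy atoms by element → C:4, I:1, O:1.
Total: 6.

6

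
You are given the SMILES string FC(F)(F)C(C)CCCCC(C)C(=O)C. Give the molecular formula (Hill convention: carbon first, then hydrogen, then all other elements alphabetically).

Walk through each heavy atom and fill implicit hydrogens from standard valence (C 4, N 3, O 2, S 2, halogen 1):
  atom 1: F (halogen, monovalent) → 0 H
  atom 2: C, bond orders sum to 4 (valence 4) → 0 H
  atom 3: F (halogen, monovalent) → 0 H
  atom 4: F (halogen, monovalent) → 0 H
  atom 5: C, bond orders sum to 3 (valence 4) → 1 H
  atom 6: C, bond orders sum to 1 (valence 4) → 3 H
  atom 7: C, bond orders sum to 2 (valence 4) → 2 H
  atom 8: C, bond orders sum to 2 (valence 4) → 2 H
  atom 9: C, bond orders sum to 2 (valence 4) → 2 H
  atom 10: C, bond orders sum to 2 (valence 4) → 2 H
  atom 11: C, bond orders sum to 3 (valence 4) → 1 H
  atom 12: C, bond orders sum to 1 (valence 4) → 3 H
  atom 13: C, bond orders sum to 4 (valence 4) → 0 H
  atom 14: O, bond orders sum to 2 (valence 2) → 0 H
  atom 15: C, bond orders sum to 1 (valence 4) → 3 H
Totals → C:11, H:19, F:3, O:1.
In Hill order: C11H19F3O.

C11H19F3O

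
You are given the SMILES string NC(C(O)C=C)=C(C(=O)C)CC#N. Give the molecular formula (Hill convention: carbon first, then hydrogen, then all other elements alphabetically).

Walk through each heavy atom and fill implicit hydrogens from standard valence (C 4, N 3, O 2, S 2, halogen 1):
  atom 1: N, bond orders sum to 1 (valence 3) → 2 H
  atom 2: C, bond orders sum to 4 (valence 4) → 0 H
  atom 3: C, bond orders sum to 3 (valence 4) → 1 H
  atom 4: O, bond orders sum to 1 (valence 2) → 1 H
  atom 5: C, bond orders sum to 3 (valence 4) → 1 H
  atom 6: C, bond orders sum to 2 (valence 4) → 2 H
  atom 7: C, bond orders sum to 4 (valence 4) → 0 H
  atom 8: C, bond orders sum to 4 (valence 4) → 0 H
  atom 9: O, bond orders sum to 2 (valence 2) → 0 H
  atom 10: C, bond orders sum to 1 (valence 4) → 3 H
  atom 11: C, bond orders sum to 2 (valence 4) → 2 H
  atom 12: C, bond orders sum to 4 (valence 4) → 0 H
  atom 13: N, bond orders sum to 3 (valence 3) → 0 H
Totals → C:9, H:12, N:2, O:2.

C9H12N2O2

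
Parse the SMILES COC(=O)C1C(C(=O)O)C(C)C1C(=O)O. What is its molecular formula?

C9H12O6

Walk through each heavy atom and fill implicit hydrogens from standard valence (C 4, N 3, O 2, S 2, halogen 1):
  atom 1: C, bond orders sum to 1 (valence 4) → 3 H
  atom 2: O, bond orders sum to 2 (valence 2) → 0 H
  atom 3: C, bond orders sum to 4 (valence 4) → 0 H
  atom 4: O, bond orders sum to 2 (valence 2) → 0 H
  atom 5: C, bond orders sum to 3 (valence 4) → 1 H
  atom 6: C, bond orders sum to 3 (valence 4) → 1 H
  atom 7: C, bond orders sum to 4 (valence 4) → 0 H
  atom 8: O, bond orders sum to 2 (valence 2) → 0 H
  atom 9: O, bond orders sum to 1 (valence 2) → 1 H
  atom 10: C, bond orders sum to 3 (valence 4) → 1 H
  atom 11: C, bond orders sum to 1 (valence 4) → 3 H
  atom 12: C, bond orders sum to 3 (valence 4) → 1 H
  atom 13: C, bond orders sum to 4 (valence 4) → 0 H
  atom 14: O, bond orders sum to 2 (valence 2) → 0 H
  atom 15: O, bond orders sum to 1 (valence 2) → 1 H
Totals → C:9, H:12, O:6.
In Hill order: C9H12O6.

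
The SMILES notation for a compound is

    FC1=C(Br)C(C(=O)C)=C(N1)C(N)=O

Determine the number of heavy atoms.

13

Every atom symbol written in the SMILES (organic subset) is one heavy atom; implicit H are not written.
Heavy atoms by element → Br:1, C:7, F:1, N:2, O:2.
Total: 13.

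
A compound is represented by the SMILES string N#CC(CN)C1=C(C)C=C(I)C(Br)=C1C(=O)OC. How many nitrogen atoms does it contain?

Scan the SMILES for N atoms (remember two-letter symbols like Cl and Br are single atoms).
Nitrogen count: 2.

2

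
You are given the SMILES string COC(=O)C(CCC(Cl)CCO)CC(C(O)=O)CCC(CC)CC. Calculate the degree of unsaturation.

Degree of unsaturation = (number of rings) + (number of π bonds).
Ring closures in the SMILES: 0.
π bonds: 2 double bonds (each 1 DoU) → 2 DoU from unsaturation.
Total DoU = 0 + 2 = 2.

2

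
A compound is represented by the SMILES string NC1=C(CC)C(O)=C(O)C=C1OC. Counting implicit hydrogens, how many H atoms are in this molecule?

Walk through each heavy atom and fill implicit hydrogens from standard valence (C 4, N 3, O 2, S 2, halogen 1):
  atom 1: N, bond orders sum to 1 (valence 3) → 2 H
  atom 2: C, bond orders sum to 4 (valence 4) → 0 H
  atom 3: C, bond orders sum to 4 (valence 4) → 0 H
  atom 4: C, bond orders sum to 2 (valence 4) → 2 H
  atom 5: C, bond orders sum to 1 (valence 4) → 3 H
  atom 6: C, bond orders sum to 4 (valence 4) → 0 H
  atom 7: O, bond orders sum to 1 (valence 2) → 1 H
  atom 8: C, bond orders sum to 4 (valence 4) → 0 H
  atom 9: O, bond orders sum to 1 (valence 2) → 1 H
  atom 10: C, bond orders sum to 3 (valence 4) → 1 H
  atom 11: C, bond orders sum to 4 (valence 4) → 0 H
  atom 12: O, bond orders sum to 2 (valence 2) → 0 H
  atom 13: C, bond orders sum to 1 (valence 4) → 3 H
Total hydrogens: 13.

13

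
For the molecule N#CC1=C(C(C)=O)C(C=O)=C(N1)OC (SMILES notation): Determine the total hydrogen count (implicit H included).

Walk through each heavy atom and fill implicit hydrogens from standard valence (C 4, N 3, O 2, S 2, halogen 1):
  atom 1: N, bond orders sum to 3 (valence 3) → 0 H
  atom 2: C, bond orders sum to 4 (valence 4) → 0 H
  atom 3: C, bond orders sum to 4 (valence 4) → 0 H
  atom 4: C, bond orders sum to 4 (valence 4) → 0 H
  atom 5: C, bond orders sum to 4 (valence 4) → 0 H
  atom 6: C, bond orders sum to 1 (valence 4) → 3 H
  atom 7: O, bond orders sum to 2 (valence 2) → 0 H
  atom 8: C, bond orders sum to 4 (valence 4) → 0 H
  atom 9: C, bond orders sum to 3 (valence 4) → 1 H
  atom 10: O, bond orders sum to 2 (valence 2) → 0 H
  atom 11: C, bond orders sum to 4 (valence 4) → 0 H
  atom 12: N, bond orders sum to 2 (valence 3) → 1 H
  atom 13: O, bond orders sum to 2 (valence 2) → 0 H
  atom 14: C, bond orders sum to 1 (valence 4) → 3 H
Total hydrogens: 8.

8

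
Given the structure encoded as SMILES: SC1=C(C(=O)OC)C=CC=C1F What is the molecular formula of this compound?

C8H7FO2S

Walk through each heavy atom and fill implicit hydrogens from standard valence (C 4, N 3, O 2, S 2, halogen 1):
  atom 1: S, bond orders sum to 1 (valence 2) → 1 H
  atom 2: C, bond orders sum to 4 (valence 4) → 0 H
  atom 3: C, bond orders sum to 4 (valence 4) → 0 H
  atom 4: C, bond orders sum to 4 (valence 4) → 0 H
  atom 5: O, bond orders sum to 2 (valence 2) → 0 H
  atom 6: O, bond orders sum to 2 (valence 2) → 0 H
  atom 7: C, bond orders sum to 1 (valence 4) → 3 H
  atom 8: C, bond orders sum to 3 (valence 4) → 1 H
  atom 9: C, bond orders sum to 3 (valence 4) → 1 H
  atom 10: C, bond orders sum to 3 (valence 4) → 1 H
  atom 11: C, bond orders sum to 4 (valence 4) → 0 H
  atom 12: F (halogen, monovalent) → 0 H
Totals → C:8, H:7, F:1, O:2, S:1.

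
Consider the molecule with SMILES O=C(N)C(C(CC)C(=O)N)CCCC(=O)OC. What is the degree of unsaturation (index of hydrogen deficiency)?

3

Degree of unsaturation = (number of rings) + (number of π bonds).
Ring closures in the SMILES: 0.
π bonds: 3 double bonds (each 1 DoU) → 3 DoU from unsaturation.
Total DoU = 0 + 3 = 3.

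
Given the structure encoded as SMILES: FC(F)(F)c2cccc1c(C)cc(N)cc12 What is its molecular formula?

Walk through each heavy atom and fill implicit hydrogens from standard valence (C 4, N 3, O 2, S 2, halogen 1); for lowercase aromatic atoms, an aromatic c carries 1 H when it has two neighbours and 0 H with three, and aromatic n carries 0 H:
  atom 1: F (halogen, monovalent) → 0 H
  atom 2: C, bond orders sum to 4 (valence 4) → 0 H
  atom 3: F (halogen, monovalent) → 0 H
  atom 4: F (halogen, monovalent) → 0 H
  atom 5: aromatic c, 3 neighbours → 0 H
  atom 6: aromatic c, 2 neighbours → 1 H
  atom 7: aromatic c, 2 neighbours → 1 H
  atom 8: aromatic c, 2 neighbours → 1 H
  atom 9: aromatic c, 3 neighbours → 0 H
  atom 10: aromatic c, 3 neighbours → 0 H
  atom 11: C, bond orders sum to 1 (valence 4) → 3 H
  atom 12: aromatic c, 2 neighbours → 1 H
  atom 13: aromatic c, 3 neighbours → 0 H
  atom 14: N, bond orders sum to 1 (valence 3) → 2 H
  atom 15: aromatic c, 2 neighbours → 1 H
  atom 16: aromatic c, 3 neighbours → 0 H
Totals → C:12, H:10, F:3, N:1.

C12H10F3N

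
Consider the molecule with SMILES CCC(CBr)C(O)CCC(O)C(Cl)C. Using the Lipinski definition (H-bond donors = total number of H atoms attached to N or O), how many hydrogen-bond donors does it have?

Donors: find every N or O and count the H atoms it carries.
  atom 7 (O): bond orders sum to 1 → 1 H
  atom 11 (O): bond orders sum to 1 → 1 H
Lipinski HBD = 2.

2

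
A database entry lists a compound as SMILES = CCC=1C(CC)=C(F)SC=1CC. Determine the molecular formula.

C10H15FS

Walk through each heavy atom and fill implicit hydrogens from standard valence (C 4, N 3, O 2, S 2, halogen 1):
  atom 1: C, bond orders sum to 1 (valence 4) → 3 H
  atom 2: C, bond orders sum to 2 (valence 4) → 2 H
  atom 3: C, bond orders sum to 4 (valence 4) → 0 H
  atom 4: C, bond orders sum to 4 (valence 4) → 0 H
  atom 5: C, bond orders sum to 2 (valence 4) → 2 H
  atom 6: C, bond orders sum to 1 (valence 4) → 3 H
  atom 7: C, bond orders sum to 4 (valence 4) → 0 H
  atom 8: F (halogen, monovalent) → 0 H
  atom 9: S, bond orders sum to 2 (valence 2) → 0 H
  atom 10: C, bond orders sum to 4 (valence 4) → 0 H
  atom 11: C, bond orders sum to 2 (valence 4) → 2 H
  atom 12: C, bond orders sum to 1 (valence 4) → 3 H
Totals → C:10, H:15, F:1, S:1.
In Hill order: C10H15FS.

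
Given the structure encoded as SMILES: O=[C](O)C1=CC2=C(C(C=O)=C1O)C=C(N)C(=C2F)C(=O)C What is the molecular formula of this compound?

Walk through each heavy atom and fill implicit hydrogens from standard valence (C 4, N 3, O 2, S 2, halogen 1):
  atom 1: O, bond orders sum to 2 (valence 2) → 0 H
  atom 2: C with explicit H count 0
  atom 3: O, bond orders sum to 1 (valence 2) → 1 H
  atom 4: C, bond orders sum to 4 (valence 4) → 0 H
  atom 5: C, bond orders sum to 3 (valence 4) → 1 H
  atom 6: C, bond orders sum to 4 (valence 4) → 0 H
  atom 7: C, bond orders sum to 4 (valence 4) → 0 H
  atom 8: C, bond orders sum to 4 (valence 4) → 0 H
  atom 9: C, bond orders sum to 3 (valence 4) → 1 H
  atom 10: O, bond orders sum to 2 (valence 2) → 0 H
  atom 11: C, bond orders sum to 4 (valence 4) → 0 H
  atom 12: O, bond orders sum to 1 (valence 2) → 1 H
  atom 13: C, bond orders sum to 3 (valence 4) → 1 H
  atom 14: C, bond orders sum to 4 (valence 4) → 0 H
  atom 15: N, bond orders sum to 1 (valence 3) → 2 H
  atom 16: C, bond orders sum to 4 (valence 4) → 0 H
  atom 17: C, bond orders sum to 4 (valence 4) → 0 H
  atom 18: F (halogen, monovalent) → 0 H
  atom 19: C, bond orders sum to 4 (valence 4) → 0 H
  atom 20: O, bond orders sum to 2 (valence 2) → 0 H
  atom 21: C, bond orders sum to 1 (valence 4) → 3 H
Totals → C:14, H:10, F:1, N:1, O:5.

C14H10FNO5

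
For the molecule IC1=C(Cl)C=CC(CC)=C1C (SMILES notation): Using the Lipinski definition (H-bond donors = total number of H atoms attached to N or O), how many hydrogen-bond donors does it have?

0

Donors: find every N or O and count the H atoms it carries.
  (no N or O atoms present)
Lipinski HBD = 0.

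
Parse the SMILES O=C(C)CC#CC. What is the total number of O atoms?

Scan the SMILES for O atoms (remember two-letter symbols like Cl and Br are single atoms).
Oxygen count: 1.

1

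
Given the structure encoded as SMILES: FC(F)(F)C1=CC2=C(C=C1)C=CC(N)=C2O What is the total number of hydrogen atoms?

Walk through each heavy atom and fill implicit hydrogens from standard valence (C 4, N 3, O 2, S 2, halogen 1):
  atom 1: F (halogen, monovalent) → 0 H
  atom 2: C, bond orders sum to 4 (valence 4) → 0 H
  atom 3: F (halogen, monovalent) → 0 H
  atom 4: F (halogen, monovalent) → 0 H
  atom 5: C, bond orders sum to 4 (valence 4) → 0 H
  atom 6: C, bond orders sum to 3 (valence 4) → 1 H
  atom 7: C, bond orders sum to 4 (valence 4) → 0 H
  atom 8: C, bond orders sum to 4 (valence 4) → 0 H
  atom 9: C, bond orders sum to 3 (valence 4) → 1 H
  atom 10: C, bond orders sum to 3 (valence 4) → 1 H
  atom 11: C, bond orders sum to 3 (valence 4) → 1 H
  atom 12: C, bond orders sum to 3 (valence 4) → 1 H
  atom 13: C, bond orders sum to 4 (valence 4) → 0 H
  atom 14: N, bond orders sum to 1 (valence 3) → 2 H
  atom 15: C, bond orders sum to 4 (valence 4) → 0 H
  atom 16: O, bond orders sum to 1 (valence 2) → 1 H
Total hydrogens: 8.

8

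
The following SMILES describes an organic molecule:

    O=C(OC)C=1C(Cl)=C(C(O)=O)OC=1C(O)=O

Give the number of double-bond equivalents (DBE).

Molecular formula: C8H5ClO7.
DoU = (2C + 2 + N − H − X) / 2, where X is the halogen count and O/S are ignored.
    = (2·8 + 2 + 0 − 5 − 1) / 2 = 12 / 2 = 6.

6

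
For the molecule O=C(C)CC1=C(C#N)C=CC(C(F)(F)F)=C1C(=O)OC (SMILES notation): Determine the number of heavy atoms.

20

Every atom symbol written in the SMILES (organic subset) is one heavy atom; implicit H are not written.
Heavy atoms by element → C:13, F:3, N:1, O:3.
Total: 20.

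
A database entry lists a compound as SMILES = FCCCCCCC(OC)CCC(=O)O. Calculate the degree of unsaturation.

Degree of unsaturation = (number of rings) + (number of π bonds).
Ring closures in the SMILES: 0.
π bonds: 1 double bond (each 1 DoU) → 1 DoU from unsaturation.
Total DoU = 0 + 1 = 1.

1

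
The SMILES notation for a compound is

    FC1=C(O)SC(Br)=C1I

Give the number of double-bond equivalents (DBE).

3

Degree of unsaturation = (number of rings) + (number of π bonds).
Ring closures in the SMILES: 1.
π bonds: 2 double bonds (each 1 DoU) → 2 DoU from unsaturation.
Total DoU = 1 + 2 = 3.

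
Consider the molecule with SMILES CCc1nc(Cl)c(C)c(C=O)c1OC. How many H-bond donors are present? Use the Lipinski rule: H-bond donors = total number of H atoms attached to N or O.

0

Donors: find every N or O and count the H atoms it carries.
  atom 4 (N): bond orders sum to 3 → 0 H
  atom 11 (O): bond orders sum to 2 → 0 H
  atom 13 (O): bond orders sum to 2 → 0 H
Lipinski HBD = 0.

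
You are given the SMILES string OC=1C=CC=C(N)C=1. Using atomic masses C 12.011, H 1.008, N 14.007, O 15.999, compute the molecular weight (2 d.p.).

109.13 g/mol

First, the molecular formula is C6H7NO (counting implicit H from valence).
  C: 6 × 12.011 = 72.066
  H: 7 × 1.008 = 7.056
  N: 1 × 14.007 = 14.007
  O: 1 × 15.999 = 15.999
Sum: 6×12.011 + 7×1.008 + 1×14.007 + 1×15.999 = 109.128 → 109.13 g/mol.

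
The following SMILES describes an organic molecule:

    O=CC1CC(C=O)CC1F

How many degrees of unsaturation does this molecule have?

Degree of unsaturation = (number of rings) + (number of π bonds).
Ring closures in the SMILES: 1.
π bonds: 2 double bonds (each 1 DoU) → 2 DoU from unsaturation.
Total DoU = 1 + 2 = 3.

3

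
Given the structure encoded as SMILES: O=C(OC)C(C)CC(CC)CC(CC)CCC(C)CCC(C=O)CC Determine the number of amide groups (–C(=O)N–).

Scan the SMILES for the amide motif — none present.
Groups that are present: 1 aldehyde, 1 ester.

0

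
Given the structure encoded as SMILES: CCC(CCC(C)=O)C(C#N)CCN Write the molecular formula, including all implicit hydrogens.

C11H20N2O

Walk through each heavy atom and fill implicit hydrogens from standard valence (C 4, N 3, O 2, S 2, halogen 1):
  atom 1: C, bond orders sum to 1 (valence 4) → 3 H
  atom 2: C, bond orders sum to 2 (valence 4) → 2 H
  atom 3: C, bond orders sum to 3 (valence 4) → 1 H
  atom 4: C, bond orders sum to 2 (valence 4) → 2 H
  atom 5: C, bond orders sum to 2 (valence 4) → 2 H
  atom 6: C, bond orders sum to 4 (valence 4) → 0 H
  atom 7: C, bond orders sum to 1 (valence 4) → 3 H
  atom 8: O, bond orders sum to 2 (valence 2) → 0 H
  atom 9: C, bond orders sum to 3 (valence 4) → 1 H
  atom 10: C, bond orders sum to 4 (valence 4) → 0 H
  atom 11: N, bond orders sum to 3 (valence 3) → 0 H
  atom 12: C, bond orders sum to 2 (valence 4) → 2 H
  atom 13: C, bond orders sum to 2 (valence 4) → 2 H
  atom 14: N, bond orders sum to 1 (valence 3) → 2 H
Totals → C:11, H:20, N:2, O:1.
In Hill order: C11H20N2O.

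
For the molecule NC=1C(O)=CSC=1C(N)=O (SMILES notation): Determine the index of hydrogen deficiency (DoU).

Degree of unsaturation = (number of rings) + (number of π bonds).
Ring closures in the SMILES: 1.
π bonds: 3 double bonds (each 1 DoU) → 3 DoU from unsaturation.
Total DoU = 1 + 3 = 4.

4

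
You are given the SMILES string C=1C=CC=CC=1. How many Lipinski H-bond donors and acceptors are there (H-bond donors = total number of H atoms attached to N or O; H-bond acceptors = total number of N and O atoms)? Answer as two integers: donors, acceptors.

0, 0

Donors: find every N or O and count the H atoms it carries.
  (no N or O atoms present)
Lipinski HBD = 0.
Acceptors: N atoms = 0, O atoms = 0 → HBA = 0.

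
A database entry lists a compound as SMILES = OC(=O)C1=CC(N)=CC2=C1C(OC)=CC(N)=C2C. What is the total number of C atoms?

Count every carbon token in the SMILES (each C, including those in ring-closure positions and inside branches).
Carbon count: 13.

13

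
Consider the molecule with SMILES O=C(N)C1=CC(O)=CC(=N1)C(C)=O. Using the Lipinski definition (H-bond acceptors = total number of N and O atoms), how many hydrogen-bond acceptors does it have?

5

N atoms: 2; O atoms: 3.
Lipinski HBA = 2 + 3 = 5.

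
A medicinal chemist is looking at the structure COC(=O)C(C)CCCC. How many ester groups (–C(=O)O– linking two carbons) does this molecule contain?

1

The ester motif appears at heavy-atom position 3 in the SMILES.
Ester count: 1.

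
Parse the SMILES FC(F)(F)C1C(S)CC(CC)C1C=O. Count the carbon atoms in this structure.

Count every carbon token in the SMILES (each C, including those in ring-closure positions and inside branches).
Carbon count: 9.

9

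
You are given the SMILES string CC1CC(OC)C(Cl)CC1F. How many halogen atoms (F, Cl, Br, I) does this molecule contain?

2

Halogen atoms appear at heavy-atom positions 8, 11 (1×Cl, 1×F).
Other groups present: 1 ether.
Halogen count: 2.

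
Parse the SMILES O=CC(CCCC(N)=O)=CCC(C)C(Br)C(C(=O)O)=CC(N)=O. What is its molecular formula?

C15H21BrN2O5

Walk through each heavy atom and fill implicit hydrogens from standard valence (C 4, N 3, O 2, S 2, halogen 1):
  atom 1: O, bond orders sum to 2 (valence 2) → 0 H
  atom 2: C, bond orders sum to 3 (valence 4) → 1 H
  atom 3: C, bond orders sum to 4 (valence 4) → 0 H
  atom 4: C, bond orders sum to 2 (valence 4) → 2 H
  atom 5: C, bond orders sum to 2 (valence 4) → 2 H
  atom 6: C, bond orders sum to 2 (valence 4) → 2 H
  atom 7: C, bond orders sum to 4 (valence 4) → 0 H
  atom 8: N, bond orders sum to 1 (valence 3) → 2 H
  atom 9: O, bond orders sum to 2 (valence 2) → 0 H
  atom 10: C, bond orders sum to 3 (valence 4) → 1 H
  atom 11: C, bond orders sum to 2 (valence 4) → 2 H
  atom 12: C, bond orders sum to 3 (valence 4) → 1 H
  atom 13: C, bond orders sum to 1 (valence 4) → 3 H
  atom 14: C, bond orders sum to 3 (valence 4) → 1 H
  atom 15: Br (halogen, monovalent) → 0 H
  atom 16: C, bond orders sum to 4 (valence 4) → 0 H
  atom 17: C, bond orders sum to 4 (valence 4) → 0 H
  atom 18: O, bond orders sum to 2 (valence 2) → 0 H
  atom 19: O, bond orders sum to 1 (valence 2) → 1 H
  atom 20: C, bond orders sum to 3 (valence 4) → 1 H
  atom 21: C, bond orders sum to 4 (valence 4) → 0 H
  atom 22: N, bond orders sum to 1 (valence 3) → 2 H
  atom 23: O, bond orders sum to 2 (valence 2) → 0 H
Totals → C:15, H:21, Br:1, N:2, O:5.
In Hill order: C15H21BrN2O5.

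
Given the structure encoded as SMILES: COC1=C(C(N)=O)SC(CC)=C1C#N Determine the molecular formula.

C9H10N2O2S

Walk through each heavy atom and fill implicit hydrogens from standard valence (C 4, N 3, O 2, S 2, halogen 1):
  atom 1: C, bond orders sum to 1 (valence 4) → 3 H
  atom 2: O, bond orders sum to 2 (valence 2) → 0 H
  atom 3: C, bond orders sum to 4 (valence 4) → 0 H
  atom 4: C, bond orders sum to 4 (valence 4) → 0 H
  atom 5: C, bond orders sum to 4 (valence 4) → 0 H
  atom 6: N, bond orders sum to 1 (valence 3) → 2 H
  atom 7: O, bond orders sum to 2 (valence 2) → 0 H
  atom 8: S, bond orders sum to 2 (valence 2) → 0 H
  atom 9: C, bond orders sum to 4 (valence 4) → 0 H
  atom 10: C, bond orders sum to 2 (valence 4) → 2 H
  atom 11: C, bond orders sum to 1 (valence 4) → 3 H
  atom 12: C, bond orders sum to 4 (valence 4) → 0 H
  atom 13: C, bond orders sum to 4 (valence 4) → 0 H
  atom 14: N, bond orders sum to 3 (valence 3) → 0 H
Totals → C:9, H:10, N:2, O:2, S:1.
In Hill order: C9H10N2O2S.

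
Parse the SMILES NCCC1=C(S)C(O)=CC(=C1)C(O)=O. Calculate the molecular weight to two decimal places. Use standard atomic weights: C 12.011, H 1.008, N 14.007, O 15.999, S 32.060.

213.25 g/mol

First, the molecular formula is C9H11NO3S (counting implicit H from valence).
  C: 9 × 12.011 = 108.099
  H: 11 × 1.008 = 11.088
  N: 1 × 14.007 = 14.007
  O: 3 × 15.999 = 47.997
  S: 1 × 32.060 = 32.060
Sum: 9×12.011 + 11×1.008 + 1×14.007 + 3×15.999 + 1×32.060 = 213.251 → 213.25 g/mol.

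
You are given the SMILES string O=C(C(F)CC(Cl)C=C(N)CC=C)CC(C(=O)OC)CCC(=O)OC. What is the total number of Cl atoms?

1

Scan the SMILES for Cl atoms (remember two-letter symbols like Cl and Br are single atoms).
Chlorine count: 1.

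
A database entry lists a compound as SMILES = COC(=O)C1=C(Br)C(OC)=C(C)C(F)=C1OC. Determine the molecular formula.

Walk through each heavy atom and fill implicit hydrogens from standard valence (C 4, N 3, O 2, S 2, halogen 1):
  atom 1: C, bond orders sum to 1 (valence 4) → 3 H
  atom 2: O, bond orders sum to 2 (valence 2) → 0 H
  atom 3: C, bond orders sum to 4 (valence 4) → 0 H
  atom 4: O, bond orders sum to 2 (valence 2) → 0 H
  atom 5: C, bond orders sum to 4 (valence 4) → 0 H
  atom 6: C, bond orders sum to 4 (valence 4) → 0 H
  atom 7: Br (halogen, monovalent) → 0 H
  atom 8: C, bond orders sum to 4 (valence 4) → 0 H
  atom 9: O, bond orders sum to 2 (valence 2) → 0 H
  atom 10: C, bond orders sum to 1 (valence 4) → 3 H
  atom 11: C, bond orders sum to 4 (valence 4) → 0 H
  atom 12: C, bond orders sum to 1 (valence 4) → 3 H
  atom 13: C, bond orders sum to 4 (valence 4) → 0 H
  atom 14: F (halogen, monovalent) → 0 H
  atom 15: C, bond orders sum to 4 (valence 4) → 0 H
  atom 16: O, bond orders sum to 2 (valence 2) → 0 H
  atom 17: C, bond orders sum to 1 (valence 4) → 3 H
Totals → C:11, H:12, Br:1, F:1, O:4.
In Hill order: C11H12BrFO4.

C11H12BrFO4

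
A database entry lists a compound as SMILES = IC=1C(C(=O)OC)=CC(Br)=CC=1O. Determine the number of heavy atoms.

Every atom symbol written in the SMILES (organic subset) is one heavy atom; implicit H are not written.
Heavy atoms by element → Br:1, C:8, I:1, O:3.
Total: 13.

13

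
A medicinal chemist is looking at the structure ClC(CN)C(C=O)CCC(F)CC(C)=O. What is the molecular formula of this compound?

Walk through each heavy atom and fill implicit hydrogens from standard valence (C 4, N 3, O 2, S 2, halogen 1):
  atom 1: Cl (halogen, monovalent) → 0 H
  atom 2: C, bond orders sum to 3 (valence 4) → 1 H
  atom 3: C, bond orders sum to 2 (valence 4) → 2 H
  atom 4: N, bond orders sum to 1 (valence 3) → 2 H
  atom 5: C, bond orders sum to 3 (valence 4) → 1 H
  atom 6: C, bond orders sum to 3 (valence 4) → 1 H
  atom 7: O, bond orders sum to 2 (valence 2) → 0 H
  atom 8: C, bond orders sum to 2 (valence 4) → 2 H
  atom 9: C, bond orders sum to 2 (valence 4) → 2 H
  atom 10: C, bond orders sum to 3 (valence 4) → 1 H
  atom 11: F (halogen, monovalent) → 0 H
  atom 12: C, bond orders sum to 2 (valence 4) → 2 H
  atom 13: C, bond orders sum to 4 (valence 4) → 0 H
  atom 14: C, bond orders sum to 1 (valence 4) → 3 H
  atom 15: O, bond orders sum to 2 (valence 2) → 0 H
Totals → C:10, H:17, Cl:1, F:1, N:1, O:2.

C10H17ClFNO2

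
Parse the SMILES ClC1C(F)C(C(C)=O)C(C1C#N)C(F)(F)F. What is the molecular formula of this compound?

Walk through each heavy atom and fill implicit hydrogens from standard valence (C 4, N 3, O 2, S 2, halogen 1):
  atom 1: Cl (halogen, monovalent) → 0 H
  atom 2: C, bond orders sum to 3 (valence 4) → 1 H
  atom 3: C, bond orders sum to 3 (valence 4) → 1 H
  atom 4: F (halogen, monovalent) → 0 H
  atom 5: C, bond orders sum to 3 (valence 4) → 1 H
  atom 6: C, bond orders sum to 4 (valence 4) → 0 H
  atom 7: C, bond orders sum to 1 (valence 4) → 3 H
  atom 8: O, bond orders sum to 2 (valence 2) → 0 H
  atom 9: C, bond orders sum to 3 (valence 4) → 1 H
  atom 10: C, bond orders sum to 3 (valence 4) → 1 H
  atom 11: C, bond orders sum to 4 (valence 4) → 0 H
  atom 12: N, bond orders sum to 3 (valence 3) → 0 H
  atom 13: C, bond orders sum to 4 (valence 4) → 0 H
  atom 14: F (halogen, monovalent) → 0 H
  atom 15: F (halogen, monovalent) → 0 H
  atom 16: F (halogen, monovalent) → 0 H
Totals → C:9, H:8, Cl:1, F:4, N:1, O:1.
In Hill order: C9H8ClF4NO.

C9H8ClF4NO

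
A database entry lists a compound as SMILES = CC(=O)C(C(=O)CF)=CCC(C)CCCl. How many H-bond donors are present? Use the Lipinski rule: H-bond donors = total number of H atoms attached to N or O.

Donors: find every N or O and count the H atoms it carries.
  atom 3 (O): bond orders sum to 2 → 0 H
  atom 6 (O): bond orders sum to 2 → 0 H
Lipinski HBD = 0.

0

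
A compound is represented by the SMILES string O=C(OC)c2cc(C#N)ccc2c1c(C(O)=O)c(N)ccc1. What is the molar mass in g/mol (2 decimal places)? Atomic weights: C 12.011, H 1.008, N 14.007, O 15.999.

First, the molecular formula is C16H12N2O4 (counting implicit H from valence).
  C: 16 × 12.011 = 192.176
  H: 12 × 1.008 = 12.096
  N: 2 × 14.007 = 28.014
  O: 4 × 15.999 = 63.996
Sum: 16×12.011 + 12×1.008 + 2×14.007 + 4×15.999 = 296.282 → 296.28 g/mol.

296.28 g/mol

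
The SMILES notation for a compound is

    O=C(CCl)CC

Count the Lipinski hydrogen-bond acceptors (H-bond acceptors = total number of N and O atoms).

1

N atoms: 0; O atoms: 1.
Lipinski HBA = 0 + 1 = 1.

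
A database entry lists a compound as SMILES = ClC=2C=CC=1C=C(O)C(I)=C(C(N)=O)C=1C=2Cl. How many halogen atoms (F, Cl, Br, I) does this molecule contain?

3

Halogen atoms appear at heavy-atom positions 1, 10, 17 (2×Cl, 1×I).
Other groups present: 1 amide, 1 hydroxyl.
Halogen count: 3.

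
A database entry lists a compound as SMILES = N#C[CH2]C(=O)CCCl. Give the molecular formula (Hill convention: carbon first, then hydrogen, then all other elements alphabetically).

C5H6ClNO

Walk through each heavy atom and fill implicit hydrogens from standard valence (C 4, N 3, O 2, S 2, halogen 1):
  atom 1: N, bond orders sum to 3 (valence 3) → 0 H
  atom 2: C, bond orders sum to 4 (valence 4) → 0 H
  atom 3: C with explicit H count 2
  atom 4: C, bond orders sum to 4 (valence 4) → 0 H
  atom 5: O, bond orders sum to 2 (valence 2) → 0 H
  atom 6: C, bond orders sum to 2 (valence 4) → 2 H
  atom 7: C, bond orders sum to 2 (valence 4) → 2 H
  atom 8: Cl (halogen, monovalent) → 0 H
Totals → C:5, H:6, Cl:1, N:1, O:1.
In Hill order: C5H6ClNO.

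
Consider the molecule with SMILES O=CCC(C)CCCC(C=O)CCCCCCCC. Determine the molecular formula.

C17H32O2

Walk through each heavy atom and fill implicit hydrogens from standard valence (C 4, N 3, O 2, S 2, halogen 1):
  atom 1: O, bond orders sum to 2 (valence 2) → 0 H
  atom 2: C, bond orders sum to 3 (valence 4) → 1 H
  atom 3: C, bond orders sum to 2 (valence 4) → 2 H
  atom 4: C, bond orders sum to 3 (valence 4) → 1 H
  atom 5: C, bond orders sum to 1 (valence 4) → 3 H
  atom 6: C, bond orders sum to 2 (valence 4) → 2 H
  atom 7: C, bond orders sum to 2 (valence 4) → 2 H
  atom 8: C, bond orders sum to 2 (valence 4) → 2 H
  atom 9: C, bond orders sum to 3 (valence 4) → 1 H
  atom 10: C, bond orders sum to 3 (valence 4) → 1 H
  atom 11: O, bond orders sum to 2 (valence 2) → 0 H
  atom 12: C, bond orders sum to 2 (valence 4) → 2 H
  atom 13: C, bond orders sum to 2 (valence 4) → 2 H
  atom 14: C, bond orders sum to 2 (valence 4) → 2 H
  atom 15: C, bond orders sum to 2 (valence 4) → 2 H
  atom 16: C, bond orders sum to 2 (valence 4) → 2 H
  atom 17: C, bond orders sum to 2 (valence 4) → 2 H
  atom 18: C, bond orders sum to 2 (valence 4) → 2 H
  atom 19: C, bond orders sum to 1 (valence 4) → 3 H
Totals → C:17, H:32, O:2.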